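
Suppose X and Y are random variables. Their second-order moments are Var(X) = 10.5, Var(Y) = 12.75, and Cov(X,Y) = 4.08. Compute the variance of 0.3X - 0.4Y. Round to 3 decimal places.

2.006

Var(0.3X - 0.4Y) = (0.3)²·Var(X) + (-0.4)²·Var(Y) + 2·(0.3)·(-0.4)·Cov(X,Y)
= 0.09·10.5 + 0.16·12.75 + -0.24·4.08 = 2.0058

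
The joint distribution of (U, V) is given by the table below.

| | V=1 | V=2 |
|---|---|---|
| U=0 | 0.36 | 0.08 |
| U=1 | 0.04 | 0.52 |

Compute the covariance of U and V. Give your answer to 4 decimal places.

E[U] = 0.56,  E[V] = 1.6
E[UV] = 1.08
Cov(U,V) = E[UV] − E[U]E[V] = 1.08 − (0.56)(1.6) = 0.184

0.1840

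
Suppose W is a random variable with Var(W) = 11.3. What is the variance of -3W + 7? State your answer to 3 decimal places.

101.700

Var(-3W + 7) = (-3)²·Var(W) = 9·11.3 = 101.7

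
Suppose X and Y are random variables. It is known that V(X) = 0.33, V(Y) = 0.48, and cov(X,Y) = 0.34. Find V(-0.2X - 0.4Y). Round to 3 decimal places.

0.144

V(-0.2X - 0.4Y) = (-0.2)²·V(X) + (-0.4)²·V(Y) + 2·(-0.2)·(-0.4)·cov(X,Y)
= 0.04·0.33 + 0.16·0.48 + 0.16·0.34 = 0.1444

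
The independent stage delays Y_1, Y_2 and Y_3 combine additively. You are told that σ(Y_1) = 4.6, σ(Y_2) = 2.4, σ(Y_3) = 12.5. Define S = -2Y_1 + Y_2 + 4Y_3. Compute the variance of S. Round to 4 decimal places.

var(Y_1) = 21.16, var(Y_2) = 5.76, var(Y_3) = 156.25
By independence, var(S) = (-2)²var(Y_1) + (1)²var(Y_2) + (4)²var(Y_3)
= (-2)²·21.16 + (1)²·5.76 + (4)²·156.25 = 2590.4

2590.4000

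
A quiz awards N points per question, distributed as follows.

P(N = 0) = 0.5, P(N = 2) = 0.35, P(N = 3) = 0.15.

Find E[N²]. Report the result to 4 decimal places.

2.7500

E[N²] = (0)²(0.5) + (2)²(0.35) + (3)²(0.15) = 2.75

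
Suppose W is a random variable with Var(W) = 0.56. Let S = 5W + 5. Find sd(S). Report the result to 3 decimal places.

Var(5W + 5) = (5)²·0.56 = 14
sd(S) = √14 ≈ 3.742

3.742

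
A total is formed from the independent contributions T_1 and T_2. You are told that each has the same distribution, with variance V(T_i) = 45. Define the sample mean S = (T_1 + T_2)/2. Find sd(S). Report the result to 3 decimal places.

4.743

By independence, V(S) = (0.5)²V(T_1) + (0.5)²V(T_2)
= (0.5)²·45 + (0.5)²·45 = 22.5
sd(S) = √22.5 ≈ 4.743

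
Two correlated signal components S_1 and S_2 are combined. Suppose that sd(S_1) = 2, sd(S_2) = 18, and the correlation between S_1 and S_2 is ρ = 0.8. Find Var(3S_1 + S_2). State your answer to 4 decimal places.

Var(S_1) = (2)² = 4;  Var(S_2) = (18)² = 324
Cov(S_1,S_2) = ρ·sd(S_1)·sd(S_2) = 0.8·2·18 = 28.8
Var(3S_1 + S_2) = (3)²·Var(S_1) + (1)²·Var(S_2) + 2·(3)·(1)·Cov(S_1,S_2)
= 9·4 + 1·324 + 6·28.8 = 532.8

532.8000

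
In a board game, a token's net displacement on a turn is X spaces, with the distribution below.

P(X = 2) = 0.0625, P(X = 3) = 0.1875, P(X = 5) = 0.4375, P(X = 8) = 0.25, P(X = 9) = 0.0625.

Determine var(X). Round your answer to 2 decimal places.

4.37

E[X] = (2)(0.0625) + (3)(0.1875) + (5)(0.4375) + (8)(0.25) + (9)(0.0625) = 5.4375
E[X²] = (2)²(0.0625) + (3)²(0.1875) + (5)²(0.4375) + (8)²(0.25) + (9)²(0.0625) = 33.9375
var(X) = E[X²] − (E[X])² = 33.9375 − (5.4375)² = 4.37109375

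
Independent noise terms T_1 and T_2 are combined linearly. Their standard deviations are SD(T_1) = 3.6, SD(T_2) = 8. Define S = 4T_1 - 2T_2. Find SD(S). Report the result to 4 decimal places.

21.5258

var(T_1) = 12.96, var(T_2) = 64
By independence, var(S) = (4)²var(T_1) + (-2)²var(T_2)
= (4)²·12.96 + (-2)²·64 = 463.36
SD(S) = √463.36 ≈ 21.5258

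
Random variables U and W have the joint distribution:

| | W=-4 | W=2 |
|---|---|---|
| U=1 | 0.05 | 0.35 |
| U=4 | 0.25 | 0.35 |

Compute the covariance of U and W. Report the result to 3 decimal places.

-1.260

E[U] = 2.8,  E[W] = 0.2
E[UW] = -0.7
Cov(U,W) = E[UW] − E[U]E[W] = -0.7 − (2.8)(0.2) = -1.26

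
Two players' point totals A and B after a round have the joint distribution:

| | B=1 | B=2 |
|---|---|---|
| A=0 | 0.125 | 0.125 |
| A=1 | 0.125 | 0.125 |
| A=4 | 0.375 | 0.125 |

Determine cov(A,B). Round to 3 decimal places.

-0.219

E[A] = 2.25,  E[B] = 1.375
E[AB] = 2.875
cov(A,B) = E[AB] − E[A]E[B] = 2.875 − (2.25)(1.375) = -0.21875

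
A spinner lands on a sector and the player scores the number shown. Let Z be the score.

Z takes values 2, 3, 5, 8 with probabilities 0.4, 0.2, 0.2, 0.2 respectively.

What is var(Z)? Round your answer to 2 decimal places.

E[Z] = (2)(0.4) + (3)(0.2) + (5)(0.2) + (8)(0.2) = 4
E[Z²] = (2)²(0.4) + (3)²(0.2) + (5)²(0.2) + (8)²(0.2) = 21.2
var(Z) = E[Z²] − (E[Z])² = 21.2 − (4)² = 5.2

5.20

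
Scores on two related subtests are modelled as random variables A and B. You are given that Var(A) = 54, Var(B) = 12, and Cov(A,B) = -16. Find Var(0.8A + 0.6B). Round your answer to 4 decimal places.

23.5200

Var(0.8A + 0.6B) = (0.8)²·Var(A) + (0.6)²·Var(B) + 2·(0.8)·(0.6)·Cov(A,B)
= 0.64·54 + 0.36·12 + 0.96·-16 = 23.52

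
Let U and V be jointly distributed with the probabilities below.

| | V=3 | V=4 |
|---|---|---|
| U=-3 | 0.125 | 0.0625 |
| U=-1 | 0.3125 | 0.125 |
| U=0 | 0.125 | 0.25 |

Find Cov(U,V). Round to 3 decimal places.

0.125

E[U] = -1,  E[V] = 3.4375
E[UV] = -3.3125
Cov(U,V) = E[UV] − E[U]E[V] = -3.3125 − (-1)(3.4375) = 0.125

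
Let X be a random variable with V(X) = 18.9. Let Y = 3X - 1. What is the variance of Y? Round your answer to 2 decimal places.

V(3X - 1) = (3)²·V(X) = 9·18.9 = 170.1

170.10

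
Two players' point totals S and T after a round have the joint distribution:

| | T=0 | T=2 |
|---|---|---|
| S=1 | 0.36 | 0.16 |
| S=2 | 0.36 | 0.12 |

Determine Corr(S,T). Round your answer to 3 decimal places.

-0.064

E[S] = 1.48,  E[T] = 0.56
E[ST] = 0.8
cov(S,T) = E[ST] − E[S]E[T] = 0.8 − (1.48)(0.56) = -0.0288
var(S) = 0.2496,  var(T) = 0.8064
ρ = -0.0288 / √(0.2496·0.8064) ≈ -0.064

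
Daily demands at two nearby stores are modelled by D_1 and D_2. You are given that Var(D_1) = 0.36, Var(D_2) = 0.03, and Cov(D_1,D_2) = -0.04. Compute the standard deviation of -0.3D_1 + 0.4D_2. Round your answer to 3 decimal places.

Var(-0.3D_1 + 0.4D_2) = (-0.3)²·Var(D_1) + (0.4)²·Var(D_2) + 2·(-0.3)·(0.4)·Cov(D_1,D_2)
= 0.09·0.36 + 0.16·0.03 + -0.24·-0.04 = 0.0468
SD(-0.3D_1 + 0.4D_2) = √0.0468 ≈ 0.216

0.216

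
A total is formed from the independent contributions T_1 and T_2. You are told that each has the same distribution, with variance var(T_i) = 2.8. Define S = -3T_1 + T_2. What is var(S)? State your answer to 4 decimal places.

28.0000

By independence, var(S) = (-3)²var(T_1) + (1)²var(T_2)
= (-3)²·2.8 + (1)²·2.8 = 28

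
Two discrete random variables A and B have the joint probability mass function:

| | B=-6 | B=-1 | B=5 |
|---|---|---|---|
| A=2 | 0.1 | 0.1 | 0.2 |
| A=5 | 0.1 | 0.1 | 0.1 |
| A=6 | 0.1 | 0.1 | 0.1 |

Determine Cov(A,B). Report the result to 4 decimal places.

E[A] = 4.1,  E[B] = -0.1
E[AB] = -1.6
Cov(A,B) = E[AB] − E[A]E[B] = -1.6 − (4.1)(-0.1) = -1.19

-1.1900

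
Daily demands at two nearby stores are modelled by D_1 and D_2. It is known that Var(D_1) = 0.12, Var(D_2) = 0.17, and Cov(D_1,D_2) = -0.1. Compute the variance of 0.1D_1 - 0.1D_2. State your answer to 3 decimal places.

0.005

Var(0.1D_1 - 0.1D_2) = (0.1)²·Var(D_1) + (-0.1)²·Var(D_2) + 2·(0.1)·(-0.1)·Cov(D_1,D_2)
= 0.01·0.12 + 0.01·0.17 + -0.02·-0.1 = 0.0049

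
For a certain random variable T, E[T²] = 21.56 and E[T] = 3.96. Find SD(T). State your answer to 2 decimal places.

2.42

Var(T) = 21.56 − (3.96)² = 5.8784
SD(T) = √5.8784 ≈ 2.42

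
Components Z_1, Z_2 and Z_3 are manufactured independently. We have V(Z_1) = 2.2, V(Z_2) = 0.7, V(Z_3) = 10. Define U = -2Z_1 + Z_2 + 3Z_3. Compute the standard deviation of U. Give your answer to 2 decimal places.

By independence, V(U) = (-2)²V(Z_1) + (1)²V(Z_2) + (3)²V(Z_3)
= (-2)²·2.2 + (1)²·0.7 + (3)²·10 = 99.5
σ(U) = √99.5 ≈ 9.97

9.97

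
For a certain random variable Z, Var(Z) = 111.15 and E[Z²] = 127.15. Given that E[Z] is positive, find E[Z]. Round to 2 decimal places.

(E[Z])² = E[Z²] − Var(Z) = 127.15 − 111.15 = 16
E[Z] = √16 = 4

4.00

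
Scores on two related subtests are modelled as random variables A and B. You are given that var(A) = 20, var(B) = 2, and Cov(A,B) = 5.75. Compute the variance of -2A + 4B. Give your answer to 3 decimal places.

20.000

var(-2A + 4B) = (-2)²·var(A) + (4)²·var(B) + 2·(-2)·(4)·Cov(A,B)
= 4·20 + 16·2 + -16·5.75 = 20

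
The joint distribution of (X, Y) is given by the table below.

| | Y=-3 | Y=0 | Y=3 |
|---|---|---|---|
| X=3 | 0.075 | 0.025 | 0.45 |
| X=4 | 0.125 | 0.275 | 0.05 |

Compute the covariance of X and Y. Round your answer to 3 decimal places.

-0.630

E[X] = 3.45,  E[Y] = 0.9
E[XY] = 2.475
Cov(X,Y) = E[XY] − E[X]E[Y] = 2.475 − (3.45)(0.9) = -0.63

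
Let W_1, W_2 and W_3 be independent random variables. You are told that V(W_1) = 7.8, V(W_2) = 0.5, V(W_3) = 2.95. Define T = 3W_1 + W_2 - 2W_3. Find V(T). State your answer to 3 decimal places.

82.500

By independence, V(T) = (3)²V(W_1) + (1)²V(W_2) + (-2)²V(W_3)
= (3)²·7.8 + (1)²·0.5 + (-2)²·2.95 = 82.5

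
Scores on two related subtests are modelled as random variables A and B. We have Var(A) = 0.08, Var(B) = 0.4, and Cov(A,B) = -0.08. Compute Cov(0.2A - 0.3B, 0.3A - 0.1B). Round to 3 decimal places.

Cov(0.2A - 0.3B, 0.3A - 0.1B) = (0.2)(0.3)Var(A) + (-0.3)(-0.1)Var(B) + [(0.2)(-0.1) + (-0.3)(0.3)]Cov(A,B)
= 0.06·0.08 + 0.03·0.4 + -0.11·-0.08 = 0.0256

0.026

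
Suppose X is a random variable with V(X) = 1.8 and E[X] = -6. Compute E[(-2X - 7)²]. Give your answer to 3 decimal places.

E[-2X - 7] = -2·-6 − 7 = 5
V(-2X - 7) = (-2)²·1.8 = 7.2
E[(-2X - 7)²] = V((-2X - 7)) + (E[(-2X - 7)])² = 7.2 + (5)² = 32.2

32.200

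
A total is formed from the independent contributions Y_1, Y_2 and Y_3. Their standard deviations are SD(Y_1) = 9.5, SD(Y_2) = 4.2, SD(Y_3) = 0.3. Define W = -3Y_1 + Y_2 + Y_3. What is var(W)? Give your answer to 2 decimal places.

829.98

var(Y_1) = 90.25, var(Y_2) = 17.64, var(Y_3) = 0.09
By independence, var(W) = (-3)²var(Y_1) + (1)²var(Y_2) + (1)²var(Y_3)
= (-3)²·90.25 + (1)²·17.64 + (1)²·0.09 = 829.98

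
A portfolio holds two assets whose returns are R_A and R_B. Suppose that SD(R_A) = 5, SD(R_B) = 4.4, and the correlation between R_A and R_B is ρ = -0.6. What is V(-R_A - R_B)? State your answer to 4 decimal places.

17.9600

V(R_A) = (5)² = 25;  V(R_B) = (4.4)² = 19.36
cov(R_A,R_B) = ρ·SD(R_A)·SD(R_B) = -0.6·5·4.4 = -13.2
V(-R_A - R_B) = (-1)²·V(R_A) + (-1)²·V(R_B) + 2·(-1)·(-1)·cov(R_A,R_B)
= 1·25 + 1·19.36 + 2·-13.2 = 17.96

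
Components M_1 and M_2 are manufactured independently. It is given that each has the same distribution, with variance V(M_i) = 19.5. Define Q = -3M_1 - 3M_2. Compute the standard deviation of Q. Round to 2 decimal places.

By independence, V(Q) = (-3)²V(M_1) + (-3)²V(M_2)
= (-3)²·19.5 + (-3)²·19.5 = 351
σ(Q) = √351 ≈ 18.73

18.73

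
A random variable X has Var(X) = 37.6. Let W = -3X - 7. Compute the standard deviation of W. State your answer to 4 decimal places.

Var(-3X - 7) = (-3)²·37.6 = 338.4
SD(W) = √338.4 ≈ 18.3957

18.3957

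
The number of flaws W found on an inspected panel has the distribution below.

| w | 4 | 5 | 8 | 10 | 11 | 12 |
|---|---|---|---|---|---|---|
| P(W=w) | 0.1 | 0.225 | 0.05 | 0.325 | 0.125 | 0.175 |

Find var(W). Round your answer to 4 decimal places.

E[W] = (4)(0.1) + (5)(0.225) + (8)(0.05) + (10)(0.325) + (11)(0.125) + (12)(0.175) = 8.65
E[W²] = (4)²(0.1) + (5)²(0.225) + (8)²(0.05) + (10)²(0.325) + (11)²(0.125) + (12)²(0.175) = 83.25
var(W) = E[W²] − (E[W])² = 83.25 − (8.65)² = 8.4275

8.4275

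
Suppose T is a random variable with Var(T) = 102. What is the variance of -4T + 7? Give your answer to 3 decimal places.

Var(-4T + 7) = (-4)²·Var(T) = 16·102 = 1632

1632.000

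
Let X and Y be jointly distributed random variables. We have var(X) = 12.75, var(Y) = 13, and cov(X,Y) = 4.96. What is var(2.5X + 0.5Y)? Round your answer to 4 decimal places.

var(2.5X + 0.5Y) = (2.5)²·var(X) + (0.5)²·var(Y) + 2·(2.5)·(0.5)·cov(X,Y)
= 6.25·12.75 + 0.25·13 + 2.5·4.96 = 95.3375

95.3375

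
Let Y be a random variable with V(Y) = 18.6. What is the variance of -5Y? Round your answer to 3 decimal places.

V(-5Y) = (-5)²·V(Y) = 25·18.6 = 465

465.000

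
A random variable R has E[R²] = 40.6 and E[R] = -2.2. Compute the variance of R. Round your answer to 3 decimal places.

35.760

V(R) = 40.6 − (-2.2)² = 35.76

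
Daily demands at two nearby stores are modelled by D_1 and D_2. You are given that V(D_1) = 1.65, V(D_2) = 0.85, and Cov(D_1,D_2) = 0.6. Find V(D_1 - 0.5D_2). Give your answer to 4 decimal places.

V(D_1 - 0.5D_2) = (1)²·V(D_1) + (-0.5)²·V(D_2) + 2·(1)·(-0.5)·Cov(D_1,D_2)
= 1·1.65 + 0.25·0.85 + -1·0.6 = 1.2625

1.2625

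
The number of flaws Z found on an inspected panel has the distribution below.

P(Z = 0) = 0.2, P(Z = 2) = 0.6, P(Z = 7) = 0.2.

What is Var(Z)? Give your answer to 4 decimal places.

E[Z] = (0)(0.2) + (2)(0.6) + (7)(0.2) = 2.6
E[Z²] = (0)²(0.2) + (2)²(0.6) + (7)²(0.2) = 12.2
Var(Z) = E[Z²] − (E[Z])² = 12.2 − (2.6)² = 5.44

5.4400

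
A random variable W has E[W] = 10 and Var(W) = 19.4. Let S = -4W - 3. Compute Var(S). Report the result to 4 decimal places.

310.4000

Var(-4W - 3) = (-4)²·Var(W) = 16·19.4 = 310.4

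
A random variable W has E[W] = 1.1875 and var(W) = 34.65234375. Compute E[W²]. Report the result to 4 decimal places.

E[W²] = var(W) + (E[W])² = 34.65234375 + (1.1875)² = 36.0625

36.0625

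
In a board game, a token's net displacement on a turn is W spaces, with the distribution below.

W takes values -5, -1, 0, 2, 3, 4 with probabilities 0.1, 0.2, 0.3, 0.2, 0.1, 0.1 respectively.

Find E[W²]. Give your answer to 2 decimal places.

6.00

E[W²] = (-5)²(0.1) + (-1)²(0.2) + (0)²(0.3) + (2)²(0.2) + (3)²(0.1) + (4)²(0.1) = 6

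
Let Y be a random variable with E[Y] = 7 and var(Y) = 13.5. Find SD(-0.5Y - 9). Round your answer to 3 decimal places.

var(-0.5Y - 9) = (-0.5)²·13.5 = 3.375
SD(-0.5Y - 9) = √3.375 ≈ 1.837

1.837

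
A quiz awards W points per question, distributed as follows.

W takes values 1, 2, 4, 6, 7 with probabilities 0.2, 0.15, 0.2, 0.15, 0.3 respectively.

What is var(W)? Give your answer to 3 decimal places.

5.610

E[W] = (1)(0.2) + (2)(0.15) + (4)(0.2) + (6)(0.15) + (7)(0.3) = 4.3
E[W²] = (1)²(0.2) + (2)²(0.15) + (4)²(0.2) + (6)²(0.15) + (7)²(0.3) = 24.1
var(W) = E[W²] − (E[W])² = 24.1 − (4.3)² = 5.61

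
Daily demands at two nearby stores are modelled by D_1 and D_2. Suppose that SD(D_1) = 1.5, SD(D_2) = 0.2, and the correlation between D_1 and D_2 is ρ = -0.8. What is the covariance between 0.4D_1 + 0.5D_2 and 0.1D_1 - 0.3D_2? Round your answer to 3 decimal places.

0.101

var(D_1) = (1.5)² = 2.25;  var(D_2) = (0.2)² = 0.04
cov(D_1,D_2) = ρ·SD(D_1)·SD(D_2) = -0.8·1.5·0.2 = -0.24
cov(0.4D_1 + 0.5D_2, 0.1D_1 - 0.3D_2) = (0.4)(0.1)var(D_1) + (0.5)(-0.3)var(D_2) + [(0.4)(-0.3) + (0.5)(0.1)]cov(D_1,D_2)
= 0.04·2.25 + -0.15·0.04 + -0.07·-0.24 = 0.1008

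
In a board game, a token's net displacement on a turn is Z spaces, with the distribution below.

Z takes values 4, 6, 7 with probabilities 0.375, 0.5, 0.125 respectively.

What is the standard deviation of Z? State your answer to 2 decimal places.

E[Z] = (4)(0.375) + (6)(0.5) + (7)(0.125) = 5.375
E[Z²] = (4)²(0.375) + (6)²(0.5) + (7)²(0.125) = 30.125
Var(Z) = E[Z²] − (E[Z])² = 30.125 − (5.375)² = 1.234375
sd(Z) = √1.234375 ≈ 1.11

1.11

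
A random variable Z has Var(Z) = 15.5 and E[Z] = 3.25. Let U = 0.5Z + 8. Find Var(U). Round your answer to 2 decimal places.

3.88

Var(0.5Z + 8) = (0.5)²·Var(Z) = 0.25·15.5 = 3.875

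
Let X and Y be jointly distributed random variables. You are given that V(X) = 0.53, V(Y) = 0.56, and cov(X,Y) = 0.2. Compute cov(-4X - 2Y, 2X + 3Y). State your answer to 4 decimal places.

cov(-4X - 2Y, 2X + 3Y) = (-4)(2)V(X) + (-2)(3)V(Y) + [(-4)(3) + (-2)(2)]cov(X,Y)
= -8·0.53 + -6·0.56 + -16·0.2 = -10.8

-10.8000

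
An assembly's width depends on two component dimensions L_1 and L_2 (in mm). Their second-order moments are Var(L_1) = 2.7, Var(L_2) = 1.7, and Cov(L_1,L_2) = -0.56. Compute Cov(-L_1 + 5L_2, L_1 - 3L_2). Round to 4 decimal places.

-32.6800

Cov(-L_1 + 5L_2, L_1 - 3L_2) = (-1)(1)Var(L_1) + (5)(-3)Var(L_2) + [(-1)(-3) + (5)(1)]Cov(L_1,L_2)
= -1·2.7 + -15·1.7 + 8·-0.56 = -32.68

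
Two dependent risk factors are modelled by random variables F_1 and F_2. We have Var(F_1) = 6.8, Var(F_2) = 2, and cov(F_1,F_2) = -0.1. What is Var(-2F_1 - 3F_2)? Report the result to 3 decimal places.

44.000

Var(-2F_1 - 3F_2) = (-2)²·Var(F_1) + (-3)²·Var(F_2) + 2·(-2)·(-3)·cov(F_1,F_2)
= 4·6.8 + 9·2 + 12·-0.1 = 44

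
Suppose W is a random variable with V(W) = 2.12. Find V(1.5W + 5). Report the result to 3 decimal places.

V(1.5W + 5) = (1.5)²·V(W) = 2.25·2.12 = 4.77

4.770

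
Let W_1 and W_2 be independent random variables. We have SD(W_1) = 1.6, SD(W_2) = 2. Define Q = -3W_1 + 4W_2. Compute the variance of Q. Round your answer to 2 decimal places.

87.04

var(W_1) = 2.56, var(W_2) = 4
By independence, var(Q) = (-3)²var(W_1) + (4)²var(W_2)
= (-3)²·2.56 + (4)²·4 = 87.04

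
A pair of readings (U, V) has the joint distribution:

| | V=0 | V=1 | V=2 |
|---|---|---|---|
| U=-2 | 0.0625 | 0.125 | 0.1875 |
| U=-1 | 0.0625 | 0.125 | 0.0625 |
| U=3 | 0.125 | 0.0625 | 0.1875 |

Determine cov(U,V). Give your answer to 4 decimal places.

-0.0859

E[U] = 0.125,  E[V] = 1.1875
E[UV] = 0.0625
cov(U,V) = E[UV] − E[U]E[V] = 0.0625 − (0.125)(1.1875) = -0.0859375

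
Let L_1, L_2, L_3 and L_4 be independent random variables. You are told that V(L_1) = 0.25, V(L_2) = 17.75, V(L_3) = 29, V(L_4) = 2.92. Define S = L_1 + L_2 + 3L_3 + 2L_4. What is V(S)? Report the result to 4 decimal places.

By independence, V(S) = (1)²V(L_1) + (1)²V(L_2) + (3)²V(L_3) + (2)²V(L_4)
= (1)²·0.25 + (1)²·17.75 + (3)²·29 + (2)²·2.92 = 290.68

290.6800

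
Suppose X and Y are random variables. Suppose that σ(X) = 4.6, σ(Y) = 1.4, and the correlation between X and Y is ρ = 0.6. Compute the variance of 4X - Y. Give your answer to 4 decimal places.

309.6080

var(X) = (4.6)² = 21.16;  var(Y) = (1.4)² = 1.96
cov(X,Y) = ρ·σ(X)·σ(Y) = 0.6·4.6·1.4 = 3.864
var(4X - Y) = (4)²·var(X) + (-1)²·var(Y) + 2·(4)·(-1)·cov(X,Y)
= 16·21.16 + 1·1.96 + -8·3.864 = 309.608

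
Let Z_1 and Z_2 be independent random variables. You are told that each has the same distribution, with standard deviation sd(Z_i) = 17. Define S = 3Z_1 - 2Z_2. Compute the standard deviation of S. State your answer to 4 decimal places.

Var(Z_i) = (17)² = 289
By independence, Var(S) = (3)²Var(Z_1) + (-2)²Var(Z_2)
= (3)²·289 + (-2)²·289 = 3757
sd(S) = √3757 ≈ 61.2944

61.2944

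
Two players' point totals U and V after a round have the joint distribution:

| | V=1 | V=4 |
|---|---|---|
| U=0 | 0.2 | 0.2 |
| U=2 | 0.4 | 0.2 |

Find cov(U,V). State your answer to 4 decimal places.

-0.2400

E[U] = 1.2,  E[V] = 2.2
E[UV] = 2.4
cov(U,V) = E[UV] − E[U]E[V] = 2.4 − (1.2)(2.2) = -0.24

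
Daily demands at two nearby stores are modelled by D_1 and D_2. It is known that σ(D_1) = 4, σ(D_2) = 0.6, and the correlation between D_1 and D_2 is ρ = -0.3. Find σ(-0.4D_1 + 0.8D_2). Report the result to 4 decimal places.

1.8031

Var(D_1) = (4)² = 16;  Var(D_2) = (0.6)² = 0.36
Cov(D_1,D_2) = ρ·σ(D_1)·σ(D_2) = -0.3·4·0.6 = -0.72
Var(-0.4D_1 + 0.8D_2) = (-0.4)²·Var(D_1) + (0.8)²·Var(D_2) + 2·(-0.4)·(0.8)·Cov(D_1,D_2)
= 0.16·16 + 0.64·0.36 + -0.64·-0.72 = 3.2512
σ(-0.4D_1 + 0.8D_2) = √3.2512 ≈ 1.8031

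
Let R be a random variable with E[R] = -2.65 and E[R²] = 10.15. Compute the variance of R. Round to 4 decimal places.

var(R) = 10.15 − (-2.65)² = 3.1275

3.1275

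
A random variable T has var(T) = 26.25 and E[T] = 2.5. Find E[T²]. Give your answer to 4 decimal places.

E[T²] = var(T) + (E[T])² = 26.25 + (2.5)² = 32.5

32.5000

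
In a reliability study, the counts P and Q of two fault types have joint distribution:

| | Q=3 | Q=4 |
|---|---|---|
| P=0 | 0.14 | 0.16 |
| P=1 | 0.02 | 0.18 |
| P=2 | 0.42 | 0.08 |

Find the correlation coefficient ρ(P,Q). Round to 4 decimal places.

E[P] = 1.2,  E[Q] = 3.42
E[PQ] = 3.94
Cov(P,Q) = E[PQ] − E[P]E[Q] = 3.94 − (1.2)(3.42) = -0.164
Var(P) = 0.76,  Var(Q) = 0.2436
ρ = -0.164 / √(0.76·0.2436) ≈ -0.3812

-0.3812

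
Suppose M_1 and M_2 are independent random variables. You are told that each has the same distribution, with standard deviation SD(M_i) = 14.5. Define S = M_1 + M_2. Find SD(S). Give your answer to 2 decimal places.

var(M_i) = (14.5)² = 210.25
By independence, var(S) = (1)²var(M_1) + (1)²var(M_2)
= (1)²·210.25 + (1)²·210.25 = 420.5
SD(S) = √420.5 ≈ 20.51

20.51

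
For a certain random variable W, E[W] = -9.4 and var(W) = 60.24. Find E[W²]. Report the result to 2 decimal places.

148.60

E[W²] = var(W) + (E[W])² = 60.24 + (-9.4)² = 148.6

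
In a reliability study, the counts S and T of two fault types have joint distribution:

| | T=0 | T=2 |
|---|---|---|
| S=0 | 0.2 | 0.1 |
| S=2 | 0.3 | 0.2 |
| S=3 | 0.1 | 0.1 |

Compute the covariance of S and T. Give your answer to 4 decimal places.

0.1200

E[S] = 1.6,  E[T] = 0.8
E[ST] = 1.4
Cov(S,T) = E[ST] − E[S]E[T] = 1.4 − (1.6)(0.8) = 0.12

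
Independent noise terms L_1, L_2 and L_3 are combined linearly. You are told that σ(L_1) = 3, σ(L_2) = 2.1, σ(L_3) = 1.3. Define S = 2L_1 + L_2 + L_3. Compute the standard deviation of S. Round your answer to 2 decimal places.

Var(L_1) = 9, Var(L_2) = 4.41, Var(L_3) = 1.69
By independence, Var(S) = (2)²Var(L_1) + (1)²Var(L_2) + (1)²Var(L_3)
= (2)²·9 + (1)²·4.41 + (1)²·1.69 = 42.1
σ(S) = √42.1 ≈ 6.49

6.49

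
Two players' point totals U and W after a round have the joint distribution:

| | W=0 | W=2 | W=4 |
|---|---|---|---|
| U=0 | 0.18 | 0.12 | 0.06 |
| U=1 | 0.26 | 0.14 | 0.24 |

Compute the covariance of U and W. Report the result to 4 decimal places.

E[U] = 0.64,  E[W] = 1.72
E[UW] = 1.24
cov(U,W) = E[UW] − E[U]E[W] = 1.24 − (0.64)(1.72) = 0.1392

0.1392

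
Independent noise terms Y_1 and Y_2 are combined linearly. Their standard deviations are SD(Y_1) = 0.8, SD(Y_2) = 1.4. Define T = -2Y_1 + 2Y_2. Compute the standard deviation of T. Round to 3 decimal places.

3.225

Var(Y_1) = 0.64, Var(Y_2) = 1.96
By independence, Var(T) = (-2)²Var(Y_1) + (2)²Var(Y_2)
= (-2)²·0.64 + (2)²·1.96 = 10.4
SD(T) = √10.4 ≈ 3.225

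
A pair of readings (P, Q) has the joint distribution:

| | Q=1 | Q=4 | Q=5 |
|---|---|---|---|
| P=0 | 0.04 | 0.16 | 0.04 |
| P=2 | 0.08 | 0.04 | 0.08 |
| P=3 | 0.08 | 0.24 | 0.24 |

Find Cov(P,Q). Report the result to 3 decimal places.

E[P] = 2.08,  E[Q] = 3.76
E[PQ] = 8
Cov(P,Q) = E[PQ] − E[P]E[Q] = 8 − (2.08)(3.76) = 0.1792

0.179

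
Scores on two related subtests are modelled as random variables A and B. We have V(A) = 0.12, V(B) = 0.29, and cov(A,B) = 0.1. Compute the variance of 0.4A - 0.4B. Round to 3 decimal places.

V(0.4A - 0.4B) = (0.4)²·V(A) + (-0.4)²·V(B) + 2·(0.4)·(-0.4)·cov(A,B)
= 0.16·0.12 + 0.16·0.29 + -0.32·0.1 = 0.0336

0.034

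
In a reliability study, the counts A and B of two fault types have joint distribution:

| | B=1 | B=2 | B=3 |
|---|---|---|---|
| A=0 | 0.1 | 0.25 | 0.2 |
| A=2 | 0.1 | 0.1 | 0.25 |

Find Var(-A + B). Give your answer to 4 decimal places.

1.4275

E[A] = 0.9,  E[B] = 2.25,  E[AB] = 2.1
Var(A) = 1.8 − (0.9)² = 0.99;  Var(B) = 5.65 − (2.25)² = 0.5875
Cov(A,B) = 2.1 − (0.9)(2.25) = 0.075
Var(-A + B) = (-1)²·0.99 + (1)²·0.5875 + 2·(-1)·(1)·0.075 = 1.4275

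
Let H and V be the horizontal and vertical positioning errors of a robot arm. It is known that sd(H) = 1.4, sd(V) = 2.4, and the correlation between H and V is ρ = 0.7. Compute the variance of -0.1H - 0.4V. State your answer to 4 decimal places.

Var(H) = (1.4)² = 1.96;  Var(V) = (2.4)² = 5.76
Cov(H,V) = ρ·sd(H)·sd(V) = 0.7·1.4·2.4 = 2.352
Var(-0.1H - 0.4V) = (-0.1)²·Var(H) + (-0.4)²·Var(V) + 2·(-0.1)·(-0.4)·Cov(H,V)
= 0.01·1.96 + 0.16·5.76 + 0.08·2.352 = 1.12936

1.1294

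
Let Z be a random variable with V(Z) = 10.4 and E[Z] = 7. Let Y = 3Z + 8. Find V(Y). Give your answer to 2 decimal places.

93.60

V(3Z + 8) = (3)²·V(Z) = 9·10.4 = 93.6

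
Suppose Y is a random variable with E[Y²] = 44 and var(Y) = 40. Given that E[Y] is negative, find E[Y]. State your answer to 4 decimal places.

(E[Y])² = E[Y²] − var(Y) = 44 − 40 = 4
E[Y] = −√4 = -2

-2.0000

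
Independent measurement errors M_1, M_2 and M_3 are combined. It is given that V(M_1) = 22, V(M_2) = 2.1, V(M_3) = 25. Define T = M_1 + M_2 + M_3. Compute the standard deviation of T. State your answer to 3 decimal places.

7.007

By independence, V(T) = (1)²V(M_1) + (1)²V(M_2) + (1)²V(M_3)
= (1)²·22 + (1)²·2.1 + (1)²·25 = 49.1
SD(T) = √49.1 ≈ 7.007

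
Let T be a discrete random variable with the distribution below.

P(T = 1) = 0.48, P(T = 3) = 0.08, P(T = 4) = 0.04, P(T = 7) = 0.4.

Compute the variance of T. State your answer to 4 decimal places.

7.8976

E[T] = (1)(0.48) + (3)(0.08) + (4)(0.04) + (7)(0.4) = 3.68
E[T²] = (1)²(0.48) + (3)²(0.08) + (4)²(0.04) + (7)²(0.4) = 21.44
Var(T) = E[T²] − (E[T])² = 21.44 − (3.68)² = 7.8976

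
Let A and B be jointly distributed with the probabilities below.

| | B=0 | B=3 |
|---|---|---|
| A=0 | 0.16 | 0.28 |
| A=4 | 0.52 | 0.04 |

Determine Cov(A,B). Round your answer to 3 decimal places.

E[A] = 2.24,  E[B] = 0.96
E[AB] = 0.48
Cov(A,B) = E[AB] − E[A]E[B] = 0.48 − (2.24)(0.96) = -1.6704

-1.670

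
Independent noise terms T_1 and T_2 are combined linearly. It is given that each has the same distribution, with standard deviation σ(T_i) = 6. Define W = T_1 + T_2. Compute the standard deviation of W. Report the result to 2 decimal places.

8.49

V(T_i) = (6)² = 36
By independence, V(W) = (1)²V(T_1) + (1)²V(T_2)
= (1)²·36 + (1)²·36 = 72
σ(W) = √72 ≈ 8.49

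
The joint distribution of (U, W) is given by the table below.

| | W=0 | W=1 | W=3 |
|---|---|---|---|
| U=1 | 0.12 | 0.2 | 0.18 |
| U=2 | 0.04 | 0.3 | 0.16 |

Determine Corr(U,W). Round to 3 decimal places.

E[U] = 1.5,  E[W] = 1.52
E[UW] = 2.3
Cov(U,W) = E[UW] − E[U]E[W] = 2.3 − (1.5)(1.52) = 0.02
V(U) = 0.25,  V(W) = 1.2496
ρ = 0.02 / √(0.25·1.2496) ≈ 0.036

0.036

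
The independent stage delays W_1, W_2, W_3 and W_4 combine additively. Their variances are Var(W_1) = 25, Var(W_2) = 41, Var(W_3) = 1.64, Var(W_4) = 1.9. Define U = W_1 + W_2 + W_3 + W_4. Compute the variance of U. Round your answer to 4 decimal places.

69.5400

By independence, Var(U) = (1)²Var(W_1) + (1)²Var(W_2) + (1)²Var(W_3) + (1)²Var(W_4)
= (1)²·25 + (1)²·41 + (1)²·1.64 + (1)²·1.9 = 69.54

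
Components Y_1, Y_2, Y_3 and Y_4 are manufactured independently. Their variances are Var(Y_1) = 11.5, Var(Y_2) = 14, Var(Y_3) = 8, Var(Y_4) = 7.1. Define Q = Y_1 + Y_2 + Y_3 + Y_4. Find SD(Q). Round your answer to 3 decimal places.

By independence, Var(Q) = (1)²Var(Y_1) + (1)²Var(Y_2) + (1)²Var(Y_3) + (1)²Var(Y_4)
= (1)²·11.5 + (1)²·14 + (1)²·8 + (1)²·7.1 = 40.6
SD(Q) = √40.6 ≈ 6.372

6.372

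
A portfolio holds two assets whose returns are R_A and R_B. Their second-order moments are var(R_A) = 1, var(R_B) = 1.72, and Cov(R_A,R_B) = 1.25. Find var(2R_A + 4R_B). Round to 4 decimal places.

51.5200

var(2R_A + 4R_B) = (2)²·var(R_A) + (4)²·var(R_B) + 2·(2)·(4)·Cov(R_A,R_B)
= 4·1 + 16·1.72 + 16·1.25 = 51.52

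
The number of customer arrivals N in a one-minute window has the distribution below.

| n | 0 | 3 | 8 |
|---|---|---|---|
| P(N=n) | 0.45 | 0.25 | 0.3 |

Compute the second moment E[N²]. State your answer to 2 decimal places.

21.45

E[N²] = (0)²(0.45) + (3)²(0.25) + (8)²(0.3) = 21.45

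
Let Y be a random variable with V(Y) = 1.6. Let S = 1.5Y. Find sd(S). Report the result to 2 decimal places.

V(1.5Y) = (1.5)²·1.6 = 3.6
sd(S) = √3.6 ≈ 1.90

1.90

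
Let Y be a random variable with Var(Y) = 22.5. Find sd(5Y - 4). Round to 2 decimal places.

23.72

Var(5Y - 4) = (5)²·22.5 = 562.5
sd(5Y - 4) = √562.5 ≈ 23.72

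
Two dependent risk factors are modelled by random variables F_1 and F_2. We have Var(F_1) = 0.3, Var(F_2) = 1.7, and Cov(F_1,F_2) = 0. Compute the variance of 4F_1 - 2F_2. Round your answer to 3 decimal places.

11.600

Var(4F_1 - 2F_2) = (4)²·Var(F_1) + (-2)²·Var(F_2) + 2·(4)·(-2)·Cov(F_1,F_2)
= 16·0.3 + 4·1.7 + -16·0 = 11.6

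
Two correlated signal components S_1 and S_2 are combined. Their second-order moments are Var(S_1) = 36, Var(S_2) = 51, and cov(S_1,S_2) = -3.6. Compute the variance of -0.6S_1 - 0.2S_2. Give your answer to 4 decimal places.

Var(-0.6S_1 - 0.2S_2) = (-0.6)²·Var(S_1) + (-0.2)²·Var(S_2) + 2·(-0.6)·(-0.2)·cov(S_1,S_2)
= 0.36·36 + 0.04·51 + 0.24·-3.6 = 14.136

14.1360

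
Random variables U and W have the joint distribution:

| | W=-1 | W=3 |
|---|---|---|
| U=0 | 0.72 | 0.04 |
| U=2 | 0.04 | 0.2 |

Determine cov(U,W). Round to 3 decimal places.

1.139

E[U] = 0.48,  E[W] = -0.04
E[UW] = 1.12
cov(U,W) = E[UW] − E[U]E[W] = 1.12 − (0.48)(-0.04) = 1.1392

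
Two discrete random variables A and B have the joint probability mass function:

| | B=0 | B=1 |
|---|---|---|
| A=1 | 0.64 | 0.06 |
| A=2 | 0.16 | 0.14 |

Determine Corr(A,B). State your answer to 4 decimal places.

E[A] = 1.3,  E[B] = 0.2
E[AB] = 0.34
cov(A,B) = E[AB] − E[A]E[B] = 0.34 − (1.3)(0.2) = 0.08
var(A) = 0.21,  var(B) = 0.16
ρ = 0.08 / √(0.21·0.16) ≈ 0.4364

0.4364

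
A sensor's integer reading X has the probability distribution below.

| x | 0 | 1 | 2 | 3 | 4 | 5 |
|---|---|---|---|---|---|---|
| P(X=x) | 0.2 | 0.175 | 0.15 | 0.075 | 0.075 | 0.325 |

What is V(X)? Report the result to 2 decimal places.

E[X] = (0)(0.2) + (1)(0.175) + (2)(0.15) + (3)(0.075) + (4)(0.075) + (5)(0.325) = 2.625
E[X²] = (0)²(0.2) + (1)²(0.175) + (2)²(0.15) + (3)²(0.075) + (4)²(0.075) + (5)²(0.325) = 10.775
V(X) = E[X²] − (E[X])² = 10.775 − (2.625)² = 3.884375

3.88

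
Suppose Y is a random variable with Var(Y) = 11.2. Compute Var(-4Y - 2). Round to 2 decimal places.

Var(-4Y - 2) = (-4)²·Var(Y) = 16·11.2 = 179.2

179.20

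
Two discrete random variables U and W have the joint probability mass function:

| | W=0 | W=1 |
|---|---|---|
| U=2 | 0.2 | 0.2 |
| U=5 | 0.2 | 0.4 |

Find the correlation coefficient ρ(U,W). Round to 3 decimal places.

0.167

E[U] = 3.8,  E[W] = 0.6
E[UW] = 2.4
Cov(U,W) = E[UW] − E[U]E[W] = 2.4 − (3.8)(0.6) = 0.12
var(U) = 2.16,  var(W) = 0.24
ρ = 0.12 / √(2.16·0.24) ≈ 0.167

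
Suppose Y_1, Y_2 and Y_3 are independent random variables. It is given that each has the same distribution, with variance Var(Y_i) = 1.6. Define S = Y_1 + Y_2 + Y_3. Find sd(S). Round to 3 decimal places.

By independence, Var(S) = (1)²Var(Y_1) + (1)²Var(Y_2) + (1)²Var(Y_3)
= (1)²·1.6 + (1)²·1.6 + (1)²·1.6 = 4.8
sd(S) = √4.8 ≈ 2.191

2.191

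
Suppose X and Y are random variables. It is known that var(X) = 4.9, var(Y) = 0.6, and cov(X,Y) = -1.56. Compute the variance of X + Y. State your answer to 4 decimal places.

2.3800

var(X + Y) = (1)²·var(X) + (1)²·var(Y) + 2·(1)·(1)·cov(X,Y)
= 1·4.9 + 1·0.6 + 2·-1.56 = 2.38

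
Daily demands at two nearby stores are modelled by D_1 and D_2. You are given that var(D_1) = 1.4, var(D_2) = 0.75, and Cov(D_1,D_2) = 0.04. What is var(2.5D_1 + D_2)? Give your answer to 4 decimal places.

9.7000

var(2.5D_1 + D_2) = (2.5)²·var(D_1) + (1)²·var(D_2) + 2·(2.5)·(1)·Cov(D_1,D_2)
= 6.25·1.4 + 1·0.75 + 5·0.04 = 9.7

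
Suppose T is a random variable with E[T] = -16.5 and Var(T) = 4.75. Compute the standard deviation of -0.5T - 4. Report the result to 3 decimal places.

1.090

Var(-0.5T - 4) = (-0.5)²·4.75 = 1.1875
SD(-0.5T - 4) = √1.1875 ≈ 1.090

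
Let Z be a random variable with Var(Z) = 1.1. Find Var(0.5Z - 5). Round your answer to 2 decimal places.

0.28

Var(0.5Z - 5) = (0.5)²·Var(Z) = 0.25·1.1 = 0.275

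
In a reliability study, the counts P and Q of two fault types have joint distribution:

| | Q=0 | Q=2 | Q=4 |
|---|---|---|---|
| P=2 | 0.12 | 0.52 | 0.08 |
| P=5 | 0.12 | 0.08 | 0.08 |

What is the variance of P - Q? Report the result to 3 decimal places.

3.600

E[P] = 2.84,  E[Q] = 1.84,  E[PQ] = 5.12
var(P) = 9.88 − (2.84)² = 1.8144;  var(Q) = 4.96 − (1.84)² = 1.5744
Cov(P,Q) = 5.12 − (2.84)(1.84) = -0.1056
var(P - Q) = (1)²·1.8144 + (-1)²·1.5744 + 2·(1)·(-1)·-0.1056 = 3.6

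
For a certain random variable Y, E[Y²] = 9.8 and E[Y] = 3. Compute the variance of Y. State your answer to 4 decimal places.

Var(Y) = 9.8 − (3)² = 0.8

0.8000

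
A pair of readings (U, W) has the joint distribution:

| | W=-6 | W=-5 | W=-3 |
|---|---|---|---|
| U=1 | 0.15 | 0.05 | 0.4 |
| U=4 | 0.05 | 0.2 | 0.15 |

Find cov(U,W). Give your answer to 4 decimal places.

-0.3300

E[U] = 2.2,  E[W] = -4.1
E[UW] = -9.35
cov(U,W) = E[UW] − E[U]E[W] = -9.35 − (2.2)(-4.1) = -0.33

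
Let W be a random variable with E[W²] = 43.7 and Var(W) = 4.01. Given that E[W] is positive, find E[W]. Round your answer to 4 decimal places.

(E[W])² = E[W²] − Var(W) = 43.7 − 4.01 = 39.69
E[W] = √39.69 = 6.3

6.3000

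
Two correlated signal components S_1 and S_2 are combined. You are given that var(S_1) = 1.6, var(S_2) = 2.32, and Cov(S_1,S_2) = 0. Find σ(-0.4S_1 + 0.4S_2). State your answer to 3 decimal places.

0.792

var(-0.4S_1 + 0.4S_2) = (-0.4)²·var(S_1) + (0.4)²·var(S_2) + 2·(-0.4)·(0.4)·Cov(S_1,S_2)
= 0.16·1.6 + 0.16·2.32 + -0.32·0 = 0.6272
σ(-0.4S_1 + 0.4S_2) = √0.6272 ≈ 0.792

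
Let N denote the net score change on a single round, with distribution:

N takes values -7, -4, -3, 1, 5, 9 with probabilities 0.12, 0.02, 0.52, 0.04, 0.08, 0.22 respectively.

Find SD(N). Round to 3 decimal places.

5.544

E[N] = (-7)(0.12) + (-4)(0.02) + (-3)(0.52) + (1)(0.04) + (5)(0.08) + (9)(0.22) = -0.06
E[N²] = (-7)²(0.12) + (-4)²(0.02) + (-3)²(0.52) + (1)²(0.04) + (5)²(0.08) + (9)²(0.22) = 30.74
Var(N) = E[N²] − (E[N])² = 30.74 − (-0.06)² = 30.7364
SD(N) = √30.7364 ≈ 5.544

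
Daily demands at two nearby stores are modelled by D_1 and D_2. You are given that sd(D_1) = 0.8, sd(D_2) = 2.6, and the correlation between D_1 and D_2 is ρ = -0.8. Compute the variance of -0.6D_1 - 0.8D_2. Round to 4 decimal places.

2.9594

Var(D_1) = (0.8)² = 0.64;  Var(D_2) = (2.6)² = 6.76
cov(D_1,D_2) = ρ·sd(D_1)·sd(D_2) = -0.8·0.8·2.6 = -1.664
Var(-0.6D_1 - 0.8D_2) = (-0.6)²·Var(D_1) + (-0.8)²·Var(D_2) + 2·(-0.6)·(-0.8)·cov(D_1,D_2)
= 0.36·0.64 + 0.64·6.76 + 0.96·-1.664 = 2.95936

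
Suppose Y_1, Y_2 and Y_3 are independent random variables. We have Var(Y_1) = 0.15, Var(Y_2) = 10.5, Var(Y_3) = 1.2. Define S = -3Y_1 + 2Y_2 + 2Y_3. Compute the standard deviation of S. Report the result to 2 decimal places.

6.94

By independence, Var(S) = (-3)²Var(Y_1) + (2)²Var(Y_2) + (2)²Var(Y_3)
= (-3)²·0.15 + (2)²·10.5 + (2)²·1.2 = 48.15
σ(S) = √48.15 ≈ 6.94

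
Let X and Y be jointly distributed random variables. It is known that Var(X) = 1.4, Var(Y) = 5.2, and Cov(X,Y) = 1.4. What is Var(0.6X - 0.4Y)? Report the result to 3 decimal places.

Var(0.6X - 0.4Y) = (0.6)²·Var(X) + (-0.4)²·Var(Y) + 2·(0.6)·(-0.4)·Cov(X,Y)
= 0.36·1.4 + 0.16·5.2 + -0.48·1.4 = 0.664

0.664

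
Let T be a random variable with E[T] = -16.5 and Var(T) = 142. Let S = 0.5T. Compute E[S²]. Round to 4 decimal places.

103.5625

E[0.5T] = 0.5·-16.5 = -8.25
Var(0.5T) = (0.5)²·142 = 35.5
E[S²] = Var(S) + (E[S])² = 35.5 + (-8.25)² = 103.5625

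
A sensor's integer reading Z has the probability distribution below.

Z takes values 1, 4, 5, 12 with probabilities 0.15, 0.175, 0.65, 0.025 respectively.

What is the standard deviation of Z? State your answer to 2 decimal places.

1.85

E[Z] = (1)(0.15) + (4)(0.175) + (5)(0.65) + (12)(0.025) = 4.4
E[Z²] = (1)²(0.15) + (4)²(0.175) + (5)²(0.65) + (12)²(0.025) = 22.8
Var(Z) = E[Z²] − (E[Z])² = 22.8 − (4.4)² = 3.44
SD(Z) = √3.44 ≈ 1.85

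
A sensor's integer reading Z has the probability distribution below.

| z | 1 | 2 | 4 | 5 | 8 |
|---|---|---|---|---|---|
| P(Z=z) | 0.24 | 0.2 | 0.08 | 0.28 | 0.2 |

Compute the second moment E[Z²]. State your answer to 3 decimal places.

E[Z²] = (1)²(0.24) + (2)²(0.2) + (4)²(0.08) + (5)²(0.28) + (8)²(0.2) = 22.12

22.120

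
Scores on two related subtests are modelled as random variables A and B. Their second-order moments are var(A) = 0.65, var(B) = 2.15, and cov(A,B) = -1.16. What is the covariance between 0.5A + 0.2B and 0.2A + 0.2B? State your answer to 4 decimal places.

cov(0.5A + 0.2B, 0.2A + 0.2B) = (0.5)(0.2)var(A) + (0.2)(0.2)var(B) + [(0.5)(0.2) + (0.2)(0.2)]cov(A,B)
= 0.1·0.65 + 0.04·2.15 + 0.14·-1.16 = -0.0114

-0.0114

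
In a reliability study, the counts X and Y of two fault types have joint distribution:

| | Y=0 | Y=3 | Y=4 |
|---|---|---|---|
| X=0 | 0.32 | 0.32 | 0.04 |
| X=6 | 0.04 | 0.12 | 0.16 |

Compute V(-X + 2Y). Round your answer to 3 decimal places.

E[X] = 1.92,  E[Y] = 2.12,  E[XY] = 6
V(X) = 11.52 − (1.92)² = 7.8336;  V(Y) = 7.16 − (2.12)² = 2.6656
Cov(X,Y) = 6 − (1.92)(2.12) = 1.9296
V(-X + 2Y) = (-1)²·7.8336 + (2)²·2.6656 + 2·(-1)·(2)·1.9296 = 10.7776

10.778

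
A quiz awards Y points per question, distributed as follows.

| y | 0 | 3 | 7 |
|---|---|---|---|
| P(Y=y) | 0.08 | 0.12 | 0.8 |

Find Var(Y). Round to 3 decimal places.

E[Y] = (0)(0.08) + (3)(0.12) + (7)(0.8) = 5.96
E[Y²] = (0)²(0.08) + (3)²(0.12) + (7)²(0.8) = 40.28
Var(Y) = E[Y²] − (E[Y])² = 40.28 − (5.96)² = 4.7584

4.758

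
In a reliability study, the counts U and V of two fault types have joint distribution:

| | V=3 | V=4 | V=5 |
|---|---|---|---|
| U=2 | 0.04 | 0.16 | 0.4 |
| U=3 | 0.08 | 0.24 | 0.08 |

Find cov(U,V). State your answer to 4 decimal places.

-0.1440

E[U] = 2.4,  E[V] = 4.36
E[UV] = 10.32
cov(U,V) = E[UV] − E[U]E[V] = 10.32 − (2.4)(4.36) = -0.144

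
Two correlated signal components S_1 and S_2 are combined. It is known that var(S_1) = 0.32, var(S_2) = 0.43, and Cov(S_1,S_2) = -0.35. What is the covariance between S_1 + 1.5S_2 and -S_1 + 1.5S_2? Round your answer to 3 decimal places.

Cov(S_1 + 1.5S_2, -S_1 + 1.5S_2) = (1)(-1)var(S_1) + (1.5)(1.5)var(S_2) + [(1)(1.5) + (1.5)(-1)]Cov(S_1,S_2)
= -1·0.32 + 2.25·0.43 + 0·-0.35 = 0.6475

0.648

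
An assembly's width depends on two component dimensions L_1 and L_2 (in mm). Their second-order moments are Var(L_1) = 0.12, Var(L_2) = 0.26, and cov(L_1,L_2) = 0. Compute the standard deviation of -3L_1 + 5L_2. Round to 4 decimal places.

Var(-3L_1 + 5L_2) = (-3)²·Var(L_1) + (5)²·Var(L_2) + 2·(-3)·(5)·cov(L_1,L_2)
= 9·0.12 + 25·0.26 + -30·0 = 7.58
SD(-3L_1 + 5L_2) = √7.58 ≈ 2.7532

2.7532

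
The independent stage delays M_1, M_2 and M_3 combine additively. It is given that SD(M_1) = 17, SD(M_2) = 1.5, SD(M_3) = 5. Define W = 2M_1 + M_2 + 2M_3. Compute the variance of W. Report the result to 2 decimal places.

Var(M_1) = 289, Var(M_2) = 2.25, Var(M_3) = 25
By independence, Var(W) = (2)²Var(M_1) + (1)²Var(M_2) + (2)²Var(M_3)
= (2)²·289 + (1)²·2.25 + (2)²·25 = 1258.25

1258.25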